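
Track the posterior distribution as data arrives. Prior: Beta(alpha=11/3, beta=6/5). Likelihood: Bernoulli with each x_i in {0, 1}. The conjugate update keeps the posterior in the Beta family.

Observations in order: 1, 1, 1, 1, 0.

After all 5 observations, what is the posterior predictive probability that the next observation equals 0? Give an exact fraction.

33/148

obs 1: x=1 → posterior Beta(14/3, 6/5)
obs 2: x=1 → posterior Beta(17/3, 6/5)
obs 3: x=1 → posterior Beta(20/3, 6/5)
obs 4: x=1 → posterior Beta(23/3, 6/5)
obs 5: x=0 → posterior Beta(23/3, 11/5)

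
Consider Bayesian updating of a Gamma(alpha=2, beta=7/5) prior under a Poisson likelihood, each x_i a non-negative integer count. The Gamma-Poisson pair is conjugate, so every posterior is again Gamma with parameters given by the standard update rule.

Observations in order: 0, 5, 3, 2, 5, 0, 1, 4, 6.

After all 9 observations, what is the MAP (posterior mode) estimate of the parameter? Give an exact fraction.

obs 1: x=0 → posterior Gamma(2, 12/5)
obs 2: x=5 → posterior Gamma(7, 17/5)
obs 3: x=3 → posterior Gamma(10, 22/5)
obs 4: x=2 → posterior Gamma(12, 27/5)
obs 5: x=5 → posterior Gamma(17, 32/5)
obs 6: x=0 → posterior Gamma(17, 37/5)
obs 7: x=1 → posterior Gamma(18, 42/5)
obs 8: x=4 → posterior Gamma(22, 47/5)
obs 9: x=6 → posterior Gamma(28, 52/5)

135/52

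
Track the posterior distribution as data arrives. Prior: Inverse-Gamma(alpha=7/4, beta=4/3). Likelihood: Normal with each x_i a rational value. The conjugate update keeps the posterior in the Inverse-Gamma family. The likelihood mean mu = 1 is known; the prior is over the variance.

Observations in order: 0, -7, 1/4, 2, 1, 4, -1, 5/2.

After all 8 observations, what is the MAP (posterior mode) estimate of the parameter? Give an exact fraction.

obs 1: x=0 → posterior Inverse-Gamma(9/4, 11/6)
obs 2: x=-7 → posterior Inverse-Gamma(11/4, 203/6)
obs 3: x=1/4 → posterior Inverse-Gamma(13/4, 3275/96)
obs 4: x=2 → posterior Inverse-Gamma(15/4, 3323/96)
obs 5: x=1 → posterior Inverse-Gamma(17/4, 3323/96)
obs 6: x=4 → posterior Inverse-Gamma(19/4, 3755/96)
obs 7: x=-1 → posterior Inverse-Gamma(21/4, 3947/96)
obs 8: x=5/2 → posterior Inverse-Gamma(23/4, 4055/96)

4055/648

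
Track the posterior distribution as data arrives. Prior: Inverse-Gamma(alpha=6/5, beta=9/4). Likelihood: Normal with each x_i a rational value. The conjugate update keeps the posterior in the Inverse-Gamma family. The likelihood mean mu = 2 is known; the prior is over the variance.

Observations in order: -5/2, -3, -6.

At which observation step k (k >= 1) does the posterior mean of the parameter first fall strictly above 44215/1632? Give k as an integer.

obs 1: x=-5/2 → posterior Inverse-Gamma(17/10, 99/8)
obs 2: x=-3 → posterior Inverse-Gamma(11/5, 199/8)
obs 3: x=-6 → posterior Inverse-Gamma(27/10, 455/8)

k = 3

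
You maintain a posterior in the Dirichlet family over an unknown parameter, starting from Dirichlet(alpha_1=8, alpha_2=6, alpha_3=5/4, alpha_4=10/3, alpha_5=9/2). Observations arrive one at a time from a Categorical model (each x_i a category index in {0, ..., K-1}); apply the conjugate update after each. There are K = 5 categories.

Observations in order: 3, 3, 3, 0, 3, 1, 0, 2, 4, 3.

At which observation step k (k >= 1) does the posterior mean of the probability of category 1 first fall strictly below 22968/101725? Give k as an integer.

obs 1: x=3 → posterior Dirichlet(8, 6, 5/4, 13/3, 9/2)
obs 2: x=3 → posterior Dirichlet(8, 6, 5/4, 16/3, 9/2)
obs 3: x=3 → posterior Dirichlet(8, 6, 5/4, 19/3, 9/2)
obs 4: x=0 → posterior Dirichlet(9, 6, 5/4, 19/3, 9/2)
obs 5: x=3 → posterior Dirichlet(9, 6, 5/4, 22/3, 9/2)
obs 6: x=1 → posterior Dirichlet(9, 7, 5/4, 22/3, 9/2)
obs 7: x=0 → posterior Dirichlet(10, 7, 5/4, 22/3, 9/2)
obs 8: x=2 → posterior Dirichlet(10, 7, 9/4, 22/3, 9/2)
obs 9: x=4 → posterior Dirichlet(10, 7, 9/4, 22/3, 11/2)
obs 10: x=3 → posterior Dirichlet(10, 7, 9/4, 25/3, 11/2)

k = 4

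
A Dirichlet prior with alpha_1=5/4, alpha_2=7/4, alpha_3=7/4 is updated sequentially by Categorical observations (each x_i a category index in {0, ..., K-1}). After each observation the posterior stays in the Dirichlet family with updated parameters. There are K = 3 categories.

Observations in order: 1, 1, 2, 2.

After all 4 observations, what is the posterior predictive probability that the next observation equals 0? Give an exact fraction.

obs 1: x=1 → posterior Dirichlet(5/4, 11/4, 7/4)
obs 2: x=1 → posterior Dirichlet(5/4, 15/4, 7/4)
obs 3: x=2 → posterior Dirichlet(5/4, 15/4, 11/4)
obs 4: x=2 → posterior Dirichlet(5/4, 15/4, 15/4)

1/7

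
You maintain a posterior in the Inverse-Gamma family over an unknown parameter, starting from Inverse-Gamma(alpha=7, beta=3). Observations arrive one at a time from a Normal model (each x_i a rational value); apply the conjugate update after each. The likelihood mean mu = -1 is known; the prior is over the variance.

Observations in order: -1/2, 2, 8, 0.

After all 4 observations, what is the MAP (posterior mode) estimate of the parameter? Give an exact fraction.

obs 1: x=-1/2 → posterior Inverse-Gamma(15/2, 25/8)
obs 2: x=2 → posterior Inverse-Gamma(8, 61/8)
obs 3: x=8 → posterior Inverse-Gamma(17/2, 385/8)
obs 4: x=0 → posterior Inverse-Gamma(9, 389/8)

389/80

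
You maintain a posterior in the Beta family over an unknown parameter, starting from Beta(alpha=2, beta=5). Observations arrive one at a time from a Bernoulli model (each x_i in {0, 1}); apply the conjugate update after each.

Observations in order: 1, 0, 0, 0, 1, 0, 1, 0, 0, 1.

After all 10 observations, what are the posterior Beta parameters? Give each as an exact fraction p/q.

obs 1: x=1 → posterior Beta(3, 5)
obs 2: x=0 → posterior Beta(3, 6)
obs 3: x=0 → posterior Beta(3, 7)
obs 4: x=0 → posterior Beta(3, 8)
obs 5: x=1 → posterior Beta(4, 8)
obs 6: x=0 → posterior Beta(4, 9)
obs 7: x=1 → posterior Beta(5, 9)
obs 8: x=0 → posterior Beta(5, 10)
obs 9: x=0 → posterior Beta(5, 11)
obs 10: x=1 → posterior Beta(6, 11)

alpha=6, beta=11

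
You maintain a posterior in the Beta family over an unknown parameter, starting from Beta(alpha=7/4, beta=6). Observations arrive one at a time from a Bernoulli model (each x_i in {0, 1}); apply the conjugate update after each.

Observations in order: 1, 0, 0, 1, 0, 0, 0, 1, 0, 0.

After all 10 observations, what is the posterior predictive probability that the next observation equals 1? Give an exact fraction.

obs 1: x=1 → posterior Beta(11/4, 6)
obs 2: x=0 → posterior Beta(11/4, 7)
obs 3: x=0 → posterior Beta(11/4, 8)
obs 4: x=1 → posterior Beta(15/4, 8)
obs 5: x=0 → posterior Beta(15/4, 9)
obs 6: x=0 → posterior Beta(15/4, 10)
obs 7: x=0 → posterior Beta(15/4, 11)
obs 8: x=1 → posterior Beta(19/4, 11)
obs 9: x=0 → posterior Beta(19/4, 12)
obs 10: x=0 → posterior Beta(19/4, 13)

19/71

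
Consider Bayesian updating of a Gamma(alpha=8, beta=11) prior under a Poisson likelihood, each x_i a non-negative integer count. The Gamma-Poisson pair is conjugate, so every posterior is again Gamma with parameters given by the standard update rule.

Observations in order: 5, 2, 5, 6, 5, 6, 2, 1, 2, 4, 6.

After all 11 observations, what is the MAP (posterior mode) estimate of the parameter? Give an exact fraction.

51/22

obs 1: x=5 → posterior Gamma(13, 12)
obs 2: x=2 → posterior Gamma(15, 13)
obs 3: x=5 → posterior Gamma(20, 14)
obs 4: x=6 → posterior Gamma(26, 15)
obs 5: x=5 → posterior Gamma(31, 16)
obs 6: x=6 → posterior Gamma(37, 17)
obs 7: x=2 → posterior Gamma(39, 18)
obs 8: x=1 → posterior Gamma(40, 19)
obs 9: x=2 → posterior Gamma(42, 20)
obs 10: x=4 → posterior Gamma(46, 21)
obs 11: x=6 → posterior Gamma(52, 22)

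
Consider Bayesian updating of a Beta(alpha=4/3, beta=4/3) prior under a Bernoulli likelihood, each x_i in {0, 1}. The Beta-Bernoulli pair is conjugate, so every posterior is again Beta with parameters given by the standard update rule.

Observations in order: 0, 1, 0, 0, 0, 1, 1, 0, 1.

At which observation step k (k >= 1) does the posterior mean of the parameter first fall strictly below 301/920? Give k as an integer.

k = 5

obs 1: x=0 → posterior Beta(4/3, 7/3)
obs 2: x=1 → posterior Beta(7/3, 7/3)
obs 3: x=0 → posterior Beta(7/3, 10/3)
obs 4: x=0 → posterior Beta(7/3, 13/3)
obs 5: x=0 → posterior Beta(7/3, 16/3)
obs 6: x=1 → posterior Beta(10/3, 16/3)
obs 7: x=1 → posterior Beta(13/3, 16/3)
obs 8: x=0 → posterior Beta(13/3, 19/3)
obs 9: x=1 → posterior Beta(16/3, 19/3)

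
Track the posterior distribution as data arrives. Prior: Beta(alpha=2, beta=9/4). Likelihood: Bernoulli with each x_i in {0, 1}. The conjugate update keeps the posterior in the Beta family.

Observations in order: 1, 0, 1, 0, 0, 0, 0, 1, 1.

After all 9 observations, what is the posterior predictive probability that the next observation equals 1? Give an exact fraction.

24/53

obs 1: x=1 → posterior Beta(3, 9/4)
obs 2: x=0 → posterior Beta(3, 13/4)
obs 3: x=1 → posterior Beta(4, 13/4)
obs 4: x=0 → posterior Beta(4, 17/4)
obs 5: x=0 → posterior Beta(4, 21/4)
obs 6: x=0 → posterior Beta(4, 25/4)
obs 7: x=0 → posterior Beta(4, 29/4)
obs 8: x=1 → posterior Beta(5, 29/4)
obs 9: x=1 → posterior Beta(6, 29/4)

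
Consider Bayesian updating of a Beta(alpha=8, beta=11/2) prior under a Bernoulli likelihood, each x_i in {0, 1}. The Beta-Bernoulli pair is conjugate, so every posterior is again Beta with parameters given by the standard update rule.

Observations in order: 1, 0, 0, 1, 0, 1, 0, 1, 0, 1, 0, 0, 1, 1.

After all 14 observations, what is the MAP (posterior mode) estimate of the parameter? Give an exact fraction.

obs 1: x=1 → posterior Beta(9, 11/2)
obs 2: x=0 → posterior Beta(9, 13/2)
obs 3: x=0 → posterior Beta(9, 15/2)
obs 4: x=1 → posterior Beta(10, 15/2)
obs 5: x=0 → posterior Beta(10, 17/2)
obs 6: x=1 → posterior Beta(11, 17/2)
obs 7: x=0 → posterior Beta(11, 19/2)
obs 8: x=1 → posterior Beta(12, 19/2)
obs 9: x=0 → posterior Beta(12, 21/2)
obs 10: x=1 → posterior Beta(13, 21/2)
obs 11: x=0 → posterior Beta(13, 23/2)
obs 12: x=0 → posterior Beta(13, 25/2)
obs 13: x=1 → posterior Beta(14, 25/2)
obs 14: x=1 → posterior Beta(15, 25/2)

28/51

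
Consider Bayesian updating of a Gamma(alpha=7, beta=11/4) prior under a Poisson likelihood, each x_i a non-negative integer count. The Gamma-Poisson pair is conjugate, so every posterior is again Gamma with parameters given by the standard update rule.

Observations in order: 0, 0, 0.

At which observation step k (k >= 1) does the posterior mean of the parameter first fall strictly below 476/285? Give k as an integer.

k = 2

obs 1: x=0 → posterior Gamma(7, 15/4)
obs 2: x=0 → posterior Gamma(7, 19/4)
obs 3: x=0 → posterior Gamma(7, 23/4)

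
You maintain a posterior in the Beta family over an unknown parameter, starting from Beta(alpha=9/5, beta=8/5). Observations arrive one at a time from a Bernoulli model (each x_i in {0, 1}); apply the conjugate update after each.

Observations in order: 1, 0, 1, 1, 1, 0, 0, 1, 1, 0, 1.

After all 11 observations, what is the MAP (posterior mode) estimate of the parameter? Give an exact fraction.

39/62

obs 1: x=1 → posterior Beta(14/5, 8/5)
obs 2: x=0 → posterior Beta(14/5, 13/5)
obs 3: x=1 → posterior Beta(19/5, 13/5)
obs 4: x=1 → posterior Beta(24/5, 13/5)
obs 5: x=1 → posterior Beta(29/5, 13/5)
obs 6: x=0 → posterior Beta(29/5, 18/5)
obs 7: x=0 → posterior Beta(29/5, 23/5)
obs 8: x=1 → posterior Beta(34/5, 23/5)
obs 9: x=1 → posterior Beta(39/5, 23/5)
obs 10: x=0 → posterior Beta(39/5, 28/5)
obs 11: x=1 → posterior Beta(44/5, 28/5)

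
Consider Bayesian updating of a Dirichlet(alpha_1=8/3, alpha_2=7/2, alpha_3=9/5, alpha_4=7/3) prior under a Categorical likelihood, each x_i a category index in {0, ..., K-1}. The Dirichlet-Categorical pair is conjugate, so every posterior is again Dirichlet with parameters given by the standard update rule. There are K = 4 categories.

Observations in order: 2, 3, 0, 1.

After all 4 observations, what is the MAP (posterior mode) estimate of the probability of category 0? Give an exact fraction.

80/309

obs 1: x=2 → posterior Dirichlet(8/3, 7/2, 14/5, 7/3)
obs 2: x=3 → posterior Dirichlet(8/3, 7/2, 14/5, 10/3)
obs 3: x=0 → posterior Dirichlet(11/3, 7/2, 14/5, 10/3)
obs 4: x=1 → posterior Dirichlet(11/3, 9/2, 14/5, 10/3)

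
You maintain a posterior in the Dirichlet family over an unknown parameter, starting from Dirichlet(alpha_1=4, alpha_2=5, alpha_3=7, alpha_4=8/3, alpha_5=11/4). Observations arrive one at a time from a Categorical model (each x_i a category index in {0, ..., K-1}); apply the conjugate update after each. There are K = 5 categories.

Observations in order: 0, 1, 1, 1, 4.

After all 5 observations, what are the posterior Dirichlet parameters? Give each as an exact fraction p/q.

obs 1: x=0 → posterior Dirichlet(5, 5, 7, 8/3, 11/4)
obs 2: x=1 → posterior Dirichlet(5, 6, 7, 8/3, 11/4)
obs 3: x=1 → posterior Dirichlet(5, 7, 7, 8/3, 11/4)
obs 4: x=1 → posterior Dirichlet(5, 8, 7, 8/3, 11/4)
obs 5: x=4 → posterior Dirichlet(5, 8, 7, 8/3, 15/4)

alpha_1=5, alpha_2=8, alpha_3=7, alpha_4=8/3, alpha_5=15/4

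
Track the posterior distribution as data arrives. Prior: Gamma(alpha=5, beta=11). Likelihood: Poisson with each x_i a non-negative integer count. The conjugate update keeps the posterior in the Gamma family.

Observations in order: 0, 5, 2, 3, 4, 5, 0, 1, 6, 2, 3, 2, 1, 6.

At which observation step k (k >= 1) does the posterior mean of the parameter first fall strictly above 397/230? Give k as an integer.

obs 1: x=0 → posterior Gamma(5, 12)
obs 2: x=5 → posterior Gamma(10, 13)
obs 3: x=2 → posterior Gamma(12, 14)
obs 4: x=3 → posterior Gamma(15, 15)
obs 5: x=4 → posterior Gamma(19, 16)
obs 6: x=5 → posterior Gamma(24, 17)
obs 7: x=0 → posterior Gamma(24, 18)
obs 8: x=1 → posterior Gamma(25, 19)
obs 9: x=6 → posterior Gamma(31, 20)
obs 10: x=2 → posterior Gamma(33, 21)
obs 11: x=3 → posterior Gamma(36, 22)
obs 12: x=2 → posterior Gamma(38, 23)
obs 13: x=1 → posterior Gamma(39, 24)
obs 14: x=6 → posterior Gamma(45, 25)

k = 14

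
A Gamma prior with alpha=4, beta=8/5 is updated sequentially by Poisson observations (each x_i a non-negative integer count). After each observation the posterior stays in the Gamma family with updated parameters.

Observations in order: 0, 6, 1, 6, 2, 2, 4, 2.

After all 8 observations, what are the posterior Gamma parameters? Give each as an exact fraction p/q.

alpha=27, beta=48/5

obs 1: x=0 → posterior Gamma(4, 13/5)
obs 2: x=6 → posterior Gamma(10, 18/5)
obs 3: x=1 → posterior Gamma(11, 23/5)
obs 4: x=6 → posterior Gamma(17, 28/5)
obs 5: x=2 → posterior Gamma(19, 33/5)
obs 6: x=2 → posterior Gamma(21, 38/5)
obs 7: x=4 → posterior Gamma(25, 43/5)
obs 8: x=2 → posterior Gamma(27, 48/5)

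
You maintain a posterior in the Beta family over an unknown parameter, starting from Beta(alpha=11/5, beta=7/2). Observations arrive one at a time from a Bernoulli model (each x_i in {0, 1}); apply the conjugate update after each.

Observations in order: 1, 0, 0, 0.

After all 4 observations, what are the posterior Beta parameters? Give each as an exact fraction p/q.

alpha=16/5, beta=13/2

obs 1: x=1 → posterior Beta(16/5, 7/2)
obs 2: x=0 → posterior Beta(16/5, 9/2)
obs 3: x=0 → posterior Beta(16/5, 11/2)
obs 4: x=0 → posterior Beta(16/5, 13/2)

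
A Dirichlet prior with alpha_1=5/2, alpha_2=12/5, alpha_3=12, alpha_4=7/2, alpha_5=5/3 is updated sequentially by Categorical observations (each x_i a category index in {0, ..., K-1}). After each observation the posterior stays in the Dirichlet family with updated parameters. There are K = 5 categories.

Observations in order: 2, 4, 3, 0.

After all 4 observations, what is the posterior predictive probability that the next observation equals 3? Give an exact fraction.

135/782

obs 1: x=2 → posterior Dirichlet(5/2, 12/5, 13, 7/2, 5/3)
obs 2: x=4 → posterior Dirichlet(5/2, 12/5, 13, 7/2, 8/3)
obs 3: x=3 → posterior Dirichlet(5/2, 12/5, 13, 9/2, 8/3)
obs 4: x=0 → posterior Dirichlet(7/2, 12/5, 13, 9/2, 8/3)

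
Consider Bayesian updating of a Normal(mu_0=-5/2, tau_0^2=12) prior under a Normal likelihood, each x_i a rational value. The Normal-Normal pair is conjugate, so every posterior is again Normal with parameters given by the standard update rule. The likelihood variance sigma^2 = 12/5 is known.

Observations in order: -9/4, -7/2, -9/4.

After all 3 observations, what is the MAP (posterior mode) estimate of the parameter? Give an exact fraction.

obs 1: x=-9/4 → posterior Normal(-55/24, 2)
obs 2: x=-7/2 → posterior Normal(-125/44, 12/11)
obs 3: x=-9/4 → posterior Normal(-85/32, 3/4)

-85/32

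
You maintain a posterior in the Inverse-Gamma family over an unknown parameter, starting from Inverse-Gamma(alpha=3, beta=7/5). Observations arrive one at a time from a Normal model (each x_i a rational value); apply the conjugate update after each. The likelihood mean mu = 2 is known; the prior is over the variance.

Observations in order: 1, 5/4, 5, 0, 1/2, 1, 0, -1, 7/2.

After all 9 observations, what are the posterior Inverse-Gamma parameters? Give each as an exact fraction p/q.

obs 1: x=1 → posterior Inverse-Gamma(7/2, 19/10)
obs 2: x=5/4 → posterior Inverse-Gamma(4, 349/160)
obs 3: x=5 → posterior Inverse-Gamma(9/2, 1069/160)
obs 4: x=0 → posterior Inverse-Gamma(5, 1389/160)
obs 5: x=1/2 → posterior Inverse-Gamma(11/2, 1569/160)
obs 6: x=1 → posterior Inverse-Gamma(6, 1649/160)
obs 7: x=0 → posterior Inverse-Gamma(13/2, 1969/160)
obs 8: x=-1 → posterior Inverse-Gamma(7, 2689/160)
obs 9: x=7/2 → posterior Inverse-Gamma(15/2, 2869/160)

alpha=15/2, beta=2869/160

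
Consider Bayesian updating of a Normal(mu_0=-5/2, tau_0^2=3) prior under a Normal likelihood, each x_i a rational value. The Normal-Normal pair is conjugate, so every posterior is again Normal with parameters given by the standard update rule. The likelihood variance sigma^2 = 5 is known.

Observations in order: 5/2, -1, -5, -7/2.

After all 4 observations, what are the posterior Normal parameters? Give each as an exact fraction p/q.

obs 1: x=5/2 → posterior Normal(-5/8, 15/8)
obs 2: x=-1 → posterior Normal(-8/11, 15/11)
obs 3: x=-5 → posterior Normal(-23/14, 15/14)
obs 4: x=-7/2 → posterior Normal(-67/34, 15/17)

mu_0=-67/34, tau_0^2=15/17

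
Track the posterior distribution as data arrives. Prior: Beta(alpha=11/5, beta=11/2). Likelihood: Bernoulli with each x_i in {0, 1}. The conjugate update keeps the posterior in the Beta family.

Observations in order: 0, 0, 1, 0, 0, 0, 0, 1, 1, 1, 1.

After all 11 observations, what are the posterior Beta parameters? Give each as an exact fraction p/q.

obs 1: x=0 → posterior Beta(11/5, 13/2)
obs 2: x=0 → posterior Beta(11/5, 15/2)
obs 3: x=1 → posterior Beta(16/5, 15/2)
obs 4: x=0 → posterior Beta(16/5, 17/2)
obs 5: x=0 → posterior Beta(16/5, 19/2)
obs 6: x=0 → posterior Beta(16/5, 21/2)
obs 7: x=0 → posterior Beta(16/5, 23/2)
obs 8: x=1 → posterior Beta(21/5, 23/2)
obs 9: x=1 → posterior Beta(26/5, 23/2)
obs 10: x=1 → posterior Beta(31/5, 23/2)
obs 11: x=1 → posterior Beta(36/5, 23/2)

alpha=36/5, beta=23/2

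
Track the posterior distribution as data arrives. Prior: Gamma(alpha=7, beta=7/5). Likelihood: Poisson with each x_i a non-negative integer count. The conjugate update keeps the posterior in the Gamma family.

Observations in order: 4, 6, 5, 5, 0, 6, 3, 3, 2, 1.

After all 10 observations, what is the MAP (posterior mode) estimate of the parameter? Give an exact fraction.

obs 1: x=4 → posterior Gamma(11, 12/5)
obs 2: x=6 → posterior Gamma(17, 17/5)
obs 3: x=5 → posterior Gamma(22, 22/5)
obs 4: x=5 → posterior Gamma(27, 27/5)
obs 5: x=0 → posterior Gamma(27, 32/5)
obs 6: x=6 → posterior Gamma(33, 37/5)
obs 7: x=3 → posterior Gamma(36, 42/5)
obs 8: x=3 → posterior Gamma(39, 47/5)
obs 9: x=2 → posterior Gamma(41, 52/5)
obs 10: x=1 → posterior Gamma(42, 57/5)

205/57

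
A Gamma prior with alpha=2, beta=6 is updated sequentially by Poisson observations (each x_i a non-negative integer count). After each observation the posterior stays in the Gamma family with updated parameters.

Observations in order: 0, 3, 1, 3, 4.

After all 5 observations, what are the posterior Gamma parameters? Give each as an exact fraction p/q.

alpha=13, beta=11

obs 1: x=0 → posterior Gamma(2, 7)
obs 2: x=3 → posterior Gamma(5, 8)
obs 3: x=1 → posterior Gamma(6, 9)
obs 4: x=3 → posterior Gamma(9, 10)
obs 5: x=4 → posterior Gamma(13, 11)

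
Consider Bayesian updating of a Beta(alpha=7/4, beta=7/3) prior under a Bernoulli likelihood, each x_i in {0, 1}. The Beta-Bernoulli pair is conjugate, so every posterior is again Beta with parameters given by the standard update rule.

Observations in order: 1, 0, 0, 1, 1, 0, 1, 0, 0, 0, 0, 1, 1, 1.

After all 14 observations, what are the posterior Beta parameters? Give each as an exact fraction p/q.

obs 1: x=1 → posterior Beta(11/4, 7/3)
obs 2: x=0 → posterior Beta(11/4, 10/3)
obs 3: x=0 → posterior Beta(11/4, 13/3)
obs 4: x=1 → posterior Beta(15/4, 13/3)
obs 5: x=1 → posterior Beta(19/4, 13/3)
obs 6: x=0 → posterior Beta(19/4, 16/3)
obs 7: x=1 → posterior Beta(23/4, 16/3)
obs 8: x=0 → posterior Beta(23/4, 19/3)
obs 9: x=0 → posterior Beta(23/4, 22/3)
obs 10: x=0 → posterior Beta(23/4, 25/3)
obs 11: x=0 → posterior Beta(23/4, 28/3)
obs 12: x=1 → posterior Beta(27/4, 28/3)
obs 13: x=1 → posterior Beta(31/4, 28/3)
obs 14: x=1 → posterior Beta(35/4, 28/3)

alpha=35/4, beta=28/3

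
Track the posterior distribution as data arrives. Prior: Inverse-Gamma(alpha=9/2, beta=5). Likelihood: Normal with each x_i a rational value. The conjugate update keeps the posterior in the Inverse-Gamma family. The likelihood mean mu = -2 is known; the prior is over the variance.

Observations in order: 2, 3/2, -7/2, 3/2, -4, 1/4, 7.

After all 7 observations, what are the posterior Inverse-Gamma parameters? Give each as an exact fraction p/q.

alpha=8, beta=2285/32

obs 1: x=2 → posterior Inverse-Gamma(5, 13)
obs 2: x=3/2 → posterior Inverse-Gamma(11/2, 153/8)
obs 3: x=-7/2 → posterior Inverse-Gamma(6, 81/4)
obs 4: x=3/2 → posterior Inverse-Gamma(13/2, 211/8)
obs 5: x=-4 → posterior Inverse-Gamma(7, 227/8)
obs 6: x=1/4 → posterior Inverse-Gamma(15/2, 989/32)
obs 7: x=7 → posterior Inverse-Gamma(8, 2285/32)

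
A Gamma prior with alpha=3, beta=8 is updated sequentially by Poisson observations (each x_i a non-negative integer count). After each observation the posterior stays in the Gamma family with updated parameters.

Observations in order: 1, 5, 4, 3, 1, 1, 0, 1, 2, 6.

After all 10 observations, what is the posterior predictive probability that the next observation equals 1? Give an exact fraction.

obs 1: x=1 → posterior Gamma(4, 9)
obs 2: x=5 → posterior Gamma(9, 10)
obs 3: x=4 → posterior Gamma(13, 11)
obs 4: x=3 → posterior Gamma(16, 12)
obs 5: x=1 → posterior Gamma(17, 13)
obs 6: x=1 → posterior Gamma(18, 14)
obs 7: x=0 → posterior Gamma(18, 15)
obs 8: x=1 → posterior Gamma(19, 16)
obs 9: x=2 → posterior Gamma(21, 17)
obs 10: x=6 → posterior Gamma(27, 18)

210727590777330279424970901751332864/638411683925748518131605316913942641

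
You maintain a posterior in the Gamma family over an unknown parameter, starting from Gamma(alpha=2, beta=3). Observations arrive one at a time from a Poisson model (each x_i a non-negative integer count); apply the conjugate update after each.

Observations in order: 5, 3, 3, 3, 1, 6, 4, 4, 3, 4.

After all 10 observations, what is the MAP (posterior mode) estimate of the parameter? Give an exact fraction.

obs 1: x=5 → posterior Gamma(7, 4)
obs 2: x=3 → posterior Gamma(10, 5)
obs 3: x=3 → posterior Gamma(13, 6)
obs 4: x=3 → posterior Gamma(16, 7)
obs 5: x=1 → posterior Gamma(17, 8)
obs 6: x=6 → posterior Gamma(23, 9)
obs 7: x=4 → posterior Gamma(27, 10)
obs 8: x=4 → posterior Gamma(31, 11)
obs 9: x=3 → posterior Gamma(34, 12)
obs 10: x=4 → posterior Gamma(38, 13)

37/13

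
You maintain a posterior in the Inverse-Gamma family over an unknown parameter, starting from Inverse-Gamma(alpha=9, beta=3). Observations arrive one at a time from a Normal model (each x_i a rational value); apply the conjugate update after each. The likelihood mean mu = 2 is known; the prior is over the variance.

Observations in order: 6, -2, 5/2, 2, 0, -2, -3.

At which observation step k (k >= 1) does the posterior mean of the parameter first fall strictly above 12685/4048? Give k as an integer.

k = 7

obs 1: x=6 → posterior Inverse-Gamma(19/2, 11)
obs 2: x=-2 → posterior Inverse-Gamma(10, 19)
obs 3: x=5/2 → posterior Inverse-Gamma(21/2, 153/8)
obs 4: x=2 → posterior Inverse-Gamma(11, 153/8)
obs 5: x=0 → posterior Inverse-Gamma(23/2, 169/8)
obs 6: x=-2 → posterior Inverse-Gamma(12, 233/8)
obs 7: x=-3 → posterior Inverse-Gamma(25/2, 333/8)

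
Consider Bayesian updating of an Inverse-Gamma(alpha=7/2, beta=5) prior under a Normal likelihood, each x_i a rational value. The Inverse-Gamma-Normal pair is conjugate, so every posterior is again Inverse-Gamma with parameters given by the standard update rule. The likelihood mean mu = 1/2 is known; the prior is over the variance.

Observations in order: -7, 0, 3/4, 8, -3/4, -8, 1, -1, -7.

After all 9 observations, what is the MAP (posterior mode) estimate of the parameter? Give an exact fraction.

obs 1: x=-7 → posterior Inverse-Gamma(4, 265/8)
obs 2: x=0 → posterior Inverse-Gamma(9/2, 133/4)
obs 3: x=3/4 → posterior Inverse-Gamma(5, 1065/32)
obs 4: x=8 → posterior Inverse-Gamma(11/2, 1965/32)
obs 5: x=-3/4 → posterior Inverse-Gamma(6, 995/16)
obs 6: x=-8 → posterior Inverse-Gamma(13/2, 1573/16)
obs 7: x=1 → posterior Inverse-Gamma(7, 1575/16)
obs 8: x=-1 → posterior Inverse-Gamma(15/2, 1593/16)
obs 9: x=-7 → posterior Inverse-Gamma(8, 2043/16)

227/16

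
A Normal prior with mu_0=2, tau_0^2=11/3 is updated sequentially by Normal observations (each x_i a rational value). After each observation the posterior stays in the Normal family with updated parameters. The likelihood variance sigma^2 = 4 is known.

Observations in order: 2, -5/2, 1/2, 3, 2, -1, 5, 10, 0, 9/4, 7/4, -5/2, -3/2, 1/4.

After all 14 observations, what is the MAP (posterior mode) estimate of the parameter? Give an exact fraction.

obs 1: x=2 → posterior Normal(2, 44/23)
obs 2: x=-5/2 → posterior Normal(37/68, 22/17)
obs 3: x=1/2 → posterior Normal(8/15, 44/45)
obs 4: x=3 → posterior Normal(57/56, 11/14)
obs 5: x=2 → posterior Normal(79/67, 44/67)
obs 6: x=-1 → posterior Normal(34/39, 22/39)
obs 7: x=5 → posterior Normal(123/89, 44/89)
obs 8: x=10 → posterior Normal(233/100, 11/25)
obs 9: x=0 → posterior Normal(233/111, 44/111)
obs 10: x=9/4 → posterior Normal(1031/488, 22/61)
obs 11: x=7/4 → posterior Normal(277/133, 44/133)
obs 12: x=-5/2 → posterior Normal(499/288, 11/36)
obs 13: x=-3/2 → posterior Normal(233/155, 44/155)
obs 14: x=1/4 → posterior Normal(943/664, 22/83)

943/664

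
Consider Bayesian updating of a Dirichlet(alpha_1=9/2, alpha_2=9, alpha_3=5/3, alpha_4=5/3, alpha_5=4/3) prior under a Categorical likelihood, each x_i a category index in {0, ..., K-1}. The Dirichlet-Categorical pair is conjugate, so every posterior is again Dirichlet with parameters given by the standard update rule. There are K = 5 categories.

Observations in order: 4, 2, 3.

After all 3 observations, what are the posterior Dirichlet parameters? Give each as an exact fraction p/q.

alpha_1=9/2, alpha_2=9, alpha_3=8/3, alpha_4=8/3, alpha_5=7/3

obs 1: x=4 → posterior Dirichlet(9/2, 9, 5/3, 5/3, 7/3)
obs 2: x=2 → posterior Dirichlet(9/2, 9, 8/3, 5/3, 7/3)
obs 3: x=3 → posterior Dirichlet(9/2, 9, 8/3, 8/3, 7/3)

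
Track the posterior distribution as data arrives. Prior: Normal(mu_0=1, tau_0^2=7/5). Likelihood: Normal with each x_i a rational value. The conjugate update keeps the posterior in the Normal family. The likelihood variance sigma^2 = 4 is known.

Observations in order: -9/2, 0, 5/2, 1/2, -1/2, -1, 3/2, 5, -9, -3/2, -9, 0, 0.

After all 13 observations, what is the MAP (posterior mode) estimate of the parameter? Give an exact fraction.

-92/111

obs 1: x=-9/2 → posterior Normal(-23/54, 28/27)
obs 2: x=0 → posterior Normal(-23/68, 14/17)
obs 3: x=5/2 → posterior Normal(6/41, 28/41)
obs 4: x=1/2 → posterior Normal(19/96, 7/12)
obs 5: x=-1/2 → posterior Normal(6/55, 28/55)
obs 6: x=-1 → posterior Normal(-1/62, 14/31)
obs 7: x=3/2 → posterior Normal(19/138, 28/69)
obs 8: x=5 → posterior Normal(89/152, 7/19)
obs 9: x=-9 → posterior Normal(-37/166, 28/83)
obs 10: x=-3/2 → posterior Normal(-29/90, 14/45)
obs 11: x=-9 → posterior Normal(-92/97, 28/97)
obs 12: x=0 → posterior Normal(-23/26, 7/26)
obs 13: x=0 → posterior Normal(-92/111, 28/111)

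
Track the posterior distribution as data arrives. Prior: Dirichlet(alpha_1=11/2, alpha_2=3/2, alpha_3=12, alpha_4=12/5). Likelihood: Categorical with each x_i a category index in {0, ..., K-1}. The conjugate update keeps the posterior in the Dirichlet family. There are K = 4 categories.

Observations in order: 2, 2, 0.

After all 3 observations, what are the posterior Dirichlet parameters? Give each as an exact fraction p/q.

obs 1: x=2 → posterior Dirichlet(11/2, 3/2, 13, 12/5)
obs 2: x=2 → posterior Dirichlet(11/2, 3/2, 14, 12/5)
obs 3: x=0 → posterior Dirichlet(13/2, 3/2, 14, 12/5)

alpha_1=13/2, alpha_2=3/2, alpha_3=14, alpha_4=12/5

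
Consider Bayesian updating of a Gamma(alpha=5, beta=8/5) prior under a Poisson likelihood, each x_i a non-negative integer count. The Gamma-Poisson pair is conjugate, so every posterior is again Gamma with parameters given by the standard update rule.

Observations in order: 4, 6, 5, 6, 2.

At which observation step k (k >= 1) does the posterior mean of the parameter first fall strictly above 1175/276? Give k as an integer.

obs 1: x=4 → posterior Gamma(9, 13/5)
obs 2: x=6 → posterior Gamma(15, 18/5)
obs 3: x=5 → posterior Gamma(20, 23/5)
obs 4: x=6 → posterior Gamma(26, 28/5)
obs 5: x=2 → posterior Gamma(28, 33/5)

k = 3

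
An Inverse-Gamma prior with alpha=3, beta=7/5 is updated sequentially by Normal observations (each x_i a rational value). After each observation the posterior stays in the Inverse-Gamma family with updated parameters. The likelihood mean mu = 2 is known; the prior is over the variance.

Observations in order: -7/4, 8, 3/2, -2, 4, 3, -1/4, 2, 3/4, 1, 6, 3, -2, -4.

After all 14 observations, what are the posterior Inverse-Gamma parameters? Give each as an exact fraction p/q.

obs 1: x=-7/4 → posterior Inverse-Gamma(7/2, 1349/160)
obs 2: x=8 → posterior Inverse-Gamma(4, 4229/160)
obs 3: x=3/2 → posterior Inverse-Gamma(9/2, 4249/160)
obs 4: x=-2 → posterior Inverse-Gamma(5, 5529/160)
obs 5: x=4 → posterior Inverse-Gamma(11/2, 5849/160)
obs 6: x=3 → posterior Inverse-Gamma(6, 5929/160)
obs 7: x=-1/4 → posterior Inverse-Gamma(13/2, 3167/80)
obs 8: x=2 → posterior Inverse-Gamma(7, 3167/80)
obs 9: x=3/4 → posterior Inverse-Gamma(15/2, 6459/160)
obs 10: x=1 → posterior Inverse-Gamma(8, 6539/160)
obs 11: x=6 → posterior Inverse-Gamma(17/2, 7819/160)
obs 12: x=3 → posterior Inverse-Gamma(9, 7899/160)
obs 13: x=-2 → posterior Inverse-Gamma(19/2, 9179/160)
obs 14: x=-4 → posterior Inverse-Gamma(10, 12059/160)

alpha=10, beta=12059/160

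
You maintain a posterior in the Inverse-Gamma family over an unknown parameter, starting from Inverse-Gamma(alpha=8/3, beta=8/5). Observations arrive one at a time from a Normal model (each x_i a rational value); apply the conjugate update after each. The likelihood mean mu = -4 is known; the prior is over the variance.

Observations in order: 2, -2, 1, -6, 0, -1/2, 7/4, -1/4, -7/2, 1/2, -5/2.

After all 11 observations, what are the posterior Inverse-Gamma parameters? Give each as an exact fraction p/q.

obs 1: x=2 → posterior Inverse-Gamma(19/6, 98/5)
obs 2: x=-2 → posterior Inverse-Gamma(11/3, 108/5)
obs 3: x=1 → posterior Inverse-Gamma(25/6, 341/10)
obs 4: x=-6 → posterior Inverse-Gamma(14/3, 361/10)
obs 5: x=0 → posterior Inverse-Gamma(31/6, 441/10)
obs 6: x=-1/2 → posterior Inverse-Gamma(17/3, 2009/40)
obs 7: x=7/4 → posterior Inverse-Gamma(37/6, 10681/160)
obs 8: x=-1/4 → posterior Inverse-Gamma(20/3, 5903/80)
obs 9: x=-7/2 → posterior Inverse-Gamma(43/6, 5913/80)
obs 10: x=1/2 → posterior Inverse-Gamma(23/3, 6723/80)
obs 11: x=-5/2 → posterior Inverse-Gamma(49/6, 6813/80)

alpha=49/6, beta=6813/80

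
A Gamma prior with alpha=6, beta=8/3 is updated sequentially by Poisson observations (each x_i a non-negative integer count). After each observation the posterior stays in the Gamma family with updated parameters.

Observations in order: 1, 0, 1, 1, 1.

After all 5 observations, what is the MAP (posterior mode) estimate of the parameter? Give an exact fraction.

obs 1: x=1 → posterior Gamma(7, 11/3)
obs 2: x=0 → posterior Gamma(7, 14/3)
obs 3: x=1 → posterior Gamma(8, 17/3)
obs 4: x=1 → posterior Gamma(9, 20/3)
obs 5: x=1 → posterior Gamma(10, 23/3)

27/23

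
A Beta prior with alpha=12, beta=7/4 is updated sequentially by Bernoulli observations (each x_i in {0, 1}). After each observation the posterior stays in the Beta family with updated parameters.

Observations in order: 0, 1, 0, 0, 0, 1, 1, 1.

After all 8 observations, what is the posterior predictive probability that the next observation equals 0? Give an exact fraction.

obs 1: x=0 → posterior Beta(12, 11/4)
obs 2: x=1 → posterior Beta(13, 11/4)
obs 3: x=0 → posterior Beta(13, 15/4)
obs 4: x=0 → posterior Beta(13, 19/4)
obs 5: x=0 → posterior Beta(13, 23/4)
obs 6: x=1 → posterior Beta(14, 23/4)
obs 7: x=1 → posterior Beta(15, 23/4)
obs 8: x=1 → posterior Beta(16, 23/4)

23/87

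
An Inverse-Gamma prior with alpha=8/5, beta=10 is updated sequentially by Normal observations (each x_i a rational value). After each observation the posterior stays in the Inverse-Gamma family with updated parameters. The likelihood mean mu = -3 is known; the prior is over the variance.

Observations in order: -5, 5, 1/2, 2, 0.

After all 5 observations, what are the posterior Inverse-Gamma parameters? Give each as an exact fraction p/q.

alpha=41/10, beta=537/8

obs 1: x=-5 → posterior Inverse-Gamma(21/10, 12)
obs 2: x=5 → posterior Inverse-Gamma(13/5, 44)
obs 3: x=1/2 → posterior Inverse-Gamma(31/10, 401/8)
obs 4: x=2 → posterior Inverse-Gamma(18/5, 501/8)
obs 5: x=0 → posterior Inverse-Gamma(41/10, 537/8)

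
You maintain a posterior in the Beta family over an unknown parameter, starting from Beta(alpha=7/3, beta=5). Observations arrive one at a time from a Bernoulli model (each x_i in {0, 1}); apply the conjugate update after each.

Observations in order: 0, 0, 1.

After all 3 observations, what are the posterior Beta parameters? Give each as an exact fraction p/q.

alpha=10/3, beta=7

obs 1: x=0 → posterior Beta(7/3, 6)
obs 2: x=0 → posterior Beta(7/3, 7)
obs 3: x=1 → posterior Beta(10/3, 7)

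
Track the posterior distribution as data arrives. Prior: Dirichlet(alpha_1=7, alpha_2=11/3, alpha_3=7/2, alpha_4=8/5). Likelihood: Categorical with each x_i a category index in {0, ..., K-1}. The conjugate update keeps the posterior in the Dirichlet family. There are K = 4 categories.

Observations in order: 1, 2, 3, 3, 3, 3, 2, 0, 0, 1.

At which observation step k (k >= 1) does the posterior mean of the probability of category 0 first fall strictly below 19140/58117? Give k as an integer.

k = 6

obs 1: x=1 → posterior Dirichlet(7, 14/3, 7/2, 8/5)
obs 2: x=2 → posterior Dirichlet(7, 14/3, 9/2, 8/5)
obs 3: x=3 → posterior Dirichlet(7, 14/3, 9/2, 13/5)
obs 4: x=3 → posterior Dirichlet(7, 14/3, 9/2, 18/5)
obs 5: x=3 → posterior Dirichlet(7, 14/3, 9/2, 23/5)
obs 6: x=3 → posterior Dirichlet(7, 14/3, 9/2, 28/5)
obs 7: x=2 → posterior Dirichlet(7, 14/3, 11/2, 28/5)
obs 8: x=0 → posterior Dirichlet(8, 14/3, 11/2, 28/5)
obs 9: x=0 → posterior Dirichlet(9, 14/3, 11/2, 28/5)
obs 10: x=1 → posterior Dirichlet(9, 17/3, 11/2, 28/5)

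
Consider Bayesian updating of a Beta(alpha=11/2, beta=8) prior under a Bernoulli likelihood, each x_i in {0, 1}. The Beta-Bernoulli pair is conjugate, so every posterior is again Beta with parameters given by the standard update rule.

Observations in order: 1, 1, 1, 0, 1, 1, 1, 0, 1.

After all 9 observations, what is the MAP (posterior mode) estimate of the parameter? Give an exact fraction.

obs 1: x=1 → posterior Beta(13/2, 8)
obs 2: x=1 → posterior Beta(15/2, 8)
obs 3: x=1 → posterior Beta(17/2, 8)
obs 4: x=0 → posterior Beta(17/2, 9)
obs 5: x=1 → posterior Beta(19/2, 9)
obs 6: x=1 → posterior Beta(21/2, 9)
obs 7: x=1 → posterior Beta(23/2, 9)
obs 8: x=0 → posterior Beta(23/2, 10)
obs 9: x=1 → posterior Beta(25/2, 10)

23/41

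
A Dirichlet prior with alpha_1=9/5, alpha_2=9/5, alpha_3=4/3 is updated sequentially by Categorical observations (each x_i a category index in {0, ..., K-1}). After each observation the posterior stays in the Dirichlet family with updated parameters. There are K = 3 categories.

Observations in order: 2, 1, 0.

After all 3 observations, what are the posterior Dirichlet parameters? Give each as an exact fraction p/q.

obs 1: x=2 → posterior Dirichlet(9/5, 9/5, 7/3)
obs 2: x=1 → posterior Dirichlet(9/5, 14/5, 7/3)
obs 3: x=0 → posterior Dirichlet(14/5, 14/5, 7/3)

alpha_1=14/5, alpha_2=14/5, alpha_3=7/3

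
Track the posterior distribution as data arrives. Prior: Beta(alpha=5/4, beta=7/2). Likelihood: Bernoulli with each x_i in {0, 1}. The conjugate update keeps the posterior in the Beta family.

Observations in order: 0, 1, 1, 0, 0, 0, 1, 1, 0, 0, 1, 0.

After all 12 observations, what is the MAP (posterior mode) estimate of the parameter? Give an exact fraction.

obs 1: x=0 → posterior Beta(5/4, 9/2)
obs 2: x=1 → posterior Beta(9/4, 9/2)
obs 3: x=1 → posterior Beta(13/4, 9/2)
obs 4: x=0 → posterior Beta(13/4, 11/2)
obs 5: x=0 → posterior Beta(13/4, 13/2)
obs 6: x=0 → posterior Beta(13/4, 15/2)
obs 7: x=1 → posterior Beta(17/4, 15/2)
obs 8: x=1 → posterior Beta(21/4, 15/2)
obs 9: x=0 → posterior Beta(21/4, 17/2)
obs 10: x=0 → posterior Beta(21/4, 19/2)
obs 11: x=1 → posterior Beta(25/4, 19/2)
obs 12: x=0 → posterior Beta(25/4, 21/2)

21/59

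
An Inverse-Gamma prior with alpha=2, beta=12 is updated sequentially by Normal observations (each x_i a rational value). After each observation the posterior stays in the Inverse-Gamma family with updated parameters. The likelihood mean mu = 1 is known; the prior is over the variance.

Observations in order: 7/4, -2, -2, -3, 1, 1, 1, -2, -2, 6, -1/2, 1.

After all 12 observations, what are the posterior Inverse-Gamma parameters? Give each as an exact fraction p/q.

obs 1: x=7/4 → posterior Inverse-Gamma(5/2, 393/32)
obs 2: x=-2 → posterior Inverse-Gamma(3, 537/32)
obs 3: x=-2 → posterior Inverse-Gamma(7/2, 681/32)
obs 4: x=-3 → posterior Inverse-Gamma(4, 937/32)
obs 5: x=1 → posterior Inverse-Gamma(9/2, 937/32)
obs 6: x=1 → posterior Inverse-Gamma(5, 937/32)
obs 7: x=1 → posterior Inverse-Gamma(11/2, 937/32)
obs 8: x=-2 → posterior Inverse-Gamma(6, 1081/32)
obs 9: x=-2 → posterior Inverse-Gamma(13/2, 1225/32)
obs 10: x=6 → posterior Inverse-Gamma(7, 1625/32)
obs 11: x=-1/2 → posterior Inverse-Gamma(15/2, 1661/32)
obs 12: x=1 → posterior Inverse-Gamma(8, 1661/32)

alpha=8, beta=1661/32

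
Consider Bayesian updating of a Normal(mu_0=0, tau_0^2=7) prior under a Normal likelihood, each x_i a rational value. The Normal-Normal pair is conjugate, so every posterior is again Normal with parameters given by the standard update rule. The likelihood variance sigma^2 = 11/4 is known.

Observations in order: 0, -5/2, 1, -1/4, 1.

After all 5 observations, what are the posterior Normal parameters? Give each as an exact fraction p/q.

mu_0=-21/151, tau_0^2=77/151

obs 1: x=0 → posterior Normal(0, 77/39)
obs 2: x=-5/2 → posterior Normal(-70/67, 77/67)
obs 3: x=1 → posterior Normal(-42/95, 77/95)
obs 4: x=-1/4 → posterior Normal(-49/123, 77/123)
obs 5: x=1 → posterior Normal(-21/151, 77/151)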